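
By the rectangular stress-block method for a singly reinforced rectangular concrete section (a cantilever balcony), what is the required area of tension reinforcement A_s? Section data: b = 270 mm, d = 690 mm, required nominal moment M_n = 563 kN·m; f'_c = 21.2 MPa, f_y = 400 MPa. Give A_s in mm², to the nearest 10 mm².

A_s ≈ 2380 mm²

With M_n = 0.85 f'_c a b (d − a/2), solve the quadratic for a:
a = d − √(d² − 2M_n/(0.85 f'_c b)) = 690 − √(690² − 2 × 563×10⁶/(0.85 × 21.2 × 270)) = 195.36 mm.
A_s = 0.85 f'_c a b / f_y = 0.85 × 21.2 × 195.36 × 270 / 400 = 2376.3 mm².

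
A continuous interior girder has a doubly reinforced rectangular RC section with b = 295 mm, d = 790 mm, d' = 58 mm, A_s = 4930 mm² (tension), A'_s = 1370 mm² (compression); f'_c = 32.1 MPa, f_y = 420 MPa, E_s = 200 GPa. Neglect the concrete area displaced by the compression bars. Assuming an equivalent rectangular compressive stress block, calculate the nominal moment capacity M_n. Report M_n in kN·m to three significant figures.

M_n ≈ 1460 kN·m

Assume both tension and compression steel yield.
Net tension couple steel: A_s − A'_s = 3560 mm².
a = (A_s − A'_s) f_y / (0.85 f'_c b) = 1495200/(0.85 × 32.1 × 295) = 185.76 mm.
c = a/β₁ = 185.76/0.821 = 226.26 mm; ε'_s = 0.003(c − d')/c = 0.0022 ≥ f_y/E_s = 0.0021, so compression steel does yield.
M_n = (A_s − A'_s) f_y (d − a/2) + A'_s f_y (d − d') = [1495200 × (790 − 92.88) + 575400 × (790 − 58)] × 10⁻⁶ = 1042.33 + 421.19 = 1463.52 kN·m.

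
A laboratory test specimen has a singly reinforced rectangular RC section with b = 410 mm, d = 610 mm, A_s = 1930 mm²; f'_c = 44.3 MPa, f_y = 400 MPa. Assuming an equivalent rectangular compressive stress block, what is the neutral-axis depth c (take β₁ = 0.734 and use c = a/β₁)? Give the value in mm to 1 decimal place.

T = A_s f_y = 1930 × 400 = 772000 N = 772 kN.
Setting C = 0.85 f'_c a b equal to T: a = 772000/(0.85 × 44.3 × 410) = 50.005 mm.
With β₁ = 0.734, c = a/β₁ = 50.005/0.734 = 68.1 mm.

c ≈ 68.1 mm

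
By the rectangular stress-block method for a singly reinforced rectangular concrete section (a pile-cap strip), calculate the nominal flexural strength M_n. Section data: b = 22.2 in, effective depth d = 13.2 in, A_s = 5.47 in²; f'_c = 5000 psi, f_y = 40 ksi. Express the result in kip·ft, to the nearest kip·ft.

T = A_s f_y = 5.47 × 40 = 218.8 kips.
a = T/(0.85 f'_c b) = 218.8/(0.85 × 5 × 22.2) = 2.319 in.
M_n = T(d − a/2) = 218.8 × (13.2 − 1.1595) = 2634.5 kip·in = 2634.5/12 = 219.54 kip·ft.

M_n ≈ 220 kip·ft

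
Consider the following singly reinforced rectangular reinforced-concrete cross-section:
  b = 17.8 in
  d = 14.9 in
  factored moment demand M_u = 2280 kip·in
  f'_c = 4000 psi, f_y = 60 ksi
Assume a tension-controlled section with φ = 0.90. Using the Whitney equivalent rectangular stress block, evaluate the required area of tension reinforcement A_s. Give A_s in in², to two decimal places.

A_s ≈ 3.17 in²

M_n = M_u/φ = 2280/0.90 = 2533.33 kip·in.
From M_n = 0.85 f'_c a b (d − a/2):
a = d − √(d² − 2M_n/(0.85 f'_c b)) = 14.9 − √(14.9² − 2 × 2533.33/(0.85 × 4 × 17.8)) = 3.140 in.
A_s = 0.85 f'_c a b / f_y = 0.85 × 4 × 3.140 × 17.8 / 60 = 3.167 in².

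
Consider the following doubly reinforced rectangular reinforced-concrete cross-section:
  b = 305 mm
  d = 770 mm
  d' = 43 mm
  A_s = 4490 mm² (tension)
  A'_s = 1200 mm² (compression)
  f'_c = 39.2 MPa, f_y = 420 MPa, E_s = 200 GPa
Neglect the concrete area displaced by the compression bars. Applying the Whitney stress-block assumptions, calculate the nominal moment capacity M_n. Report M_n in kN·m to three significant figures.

M_n ≈ 1340 kN·m

Assume both tension and compression steel yield.
Net tension couple steel: A_s − A'_s = 3290 mm².
a = (A_s − A'_s) f_y / (0.85 f'_c b) = 1381800/(0.85 × 39.2 × 305) = 135.97 mm.
c = a/β₁ = 135.97/0.77 = 176.58 mm; ε'_s = 0.003(c − d')/c = 0.0023 ≥ f_y/E_s = 0.0021, so compression steel does yield.
M_n = (A_s − A'_s) f_y (d − a/2) + A'_s f_y (d − d') = [1381800 × (770 − 67.985) + 504000 × (770 − 43)] × 10⁻⁶ = 970.04 + 366.41 = 1336.45 kN·m.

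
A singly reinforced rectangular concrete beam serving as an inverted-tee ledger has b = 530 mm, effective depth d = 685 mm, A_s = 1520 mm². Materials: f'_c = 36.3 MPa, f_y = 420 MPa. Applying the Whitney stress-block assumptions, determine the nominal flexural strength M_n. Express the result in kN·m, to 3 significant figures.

M_n ≈ 425 kN·m

T = A_s f_y = 1520 × 420 = 638400 N = 638.4 kN.
From C = T: a = T/(0.85 f'_c b) = 638400/(0.85 × 36.3 × 530) = 39.04 mm.
M_n = T(d − a/2) = 638.4 kN × (685 − 19.52) mm = 424.84 kN·m.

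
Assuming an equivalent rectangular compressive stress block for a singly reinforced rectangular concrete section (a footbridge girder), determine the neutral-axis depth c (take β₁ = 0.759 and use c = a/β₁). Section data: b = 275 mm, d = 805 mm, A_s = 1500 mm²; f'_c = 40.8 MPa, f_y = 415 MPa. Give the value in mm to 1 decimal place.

c ≈ 86.0 mm

T = A_s f_y = 1500 × 415 = 622500 N = 622.5 kN.
Setting C = 0.85 f'_c a b equal to T: a = 622500/(0.85 × 40.8 × 275) = 65.272 mm.
With β₁ = 0.759, c = a/β₁ = 65.272/0.759 = 86.0 mm.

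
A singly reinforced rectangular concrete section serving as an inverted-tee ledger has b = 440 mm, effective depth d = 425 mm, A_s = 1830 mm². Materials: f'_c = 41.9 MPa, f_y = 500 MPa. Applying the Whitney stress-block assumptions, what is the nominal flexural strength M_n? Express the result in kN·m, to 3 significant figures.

T = A_s f_y = 1830 × 500 = 915000 N = 915 kN.
From C = T: a = T/(0.85 f'_c b) = 915000/(0.85 × 41.9 × 440) = 58.39 mm.
M_n = T(d − a/2) = 915 kN × (425 − 29.195) mm = 362.16 kN·m.

M_n ≈ 362 kN·m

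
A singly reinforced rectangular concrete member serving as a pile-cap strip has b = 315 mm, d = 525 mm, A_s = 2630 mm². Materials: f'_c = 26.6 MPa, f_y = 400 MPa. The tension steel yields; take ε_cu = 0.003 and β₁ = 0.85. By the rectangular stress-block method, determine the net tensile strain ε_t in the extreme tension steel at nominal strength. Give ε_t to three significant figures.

a = A_s f_y/(0.85 f'_c b) = 147.71 mm.
β₁ = 0.85, so c = a/β₁ = 147.71/0.85 = 173.78 mm.
From the linear strain diagram with ε_cu = 0.003: ε_t = 0.003 (d − c)/c = 0.003 × (525 − 173.78)/173.78 = 0.00606.
Since ε_t ≥ 0.005, the section is tension-controlled.

ε_t ≈ 0.00606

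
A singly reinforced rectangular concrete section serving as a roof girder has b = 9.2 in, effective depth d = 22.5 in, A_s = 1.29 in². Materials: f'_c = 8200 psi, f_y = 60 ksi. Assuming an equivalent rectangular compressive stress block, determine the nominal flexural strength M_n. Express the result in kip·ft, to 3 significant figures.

M_n ≈ 141 kip·ft

T = A_s f_y = 1.29 × 60 = 77.4 kips.
a = T/(0.85 f'_c b) = 77.4/(0.85 × 8.2 × 9.2) = 1.207 in.
M_n = T(d − a/2) = 77.4 × (22.5 − 0.6035) = 1694.8 kip·in = 1694.8/12 = 141.23 kip·ft.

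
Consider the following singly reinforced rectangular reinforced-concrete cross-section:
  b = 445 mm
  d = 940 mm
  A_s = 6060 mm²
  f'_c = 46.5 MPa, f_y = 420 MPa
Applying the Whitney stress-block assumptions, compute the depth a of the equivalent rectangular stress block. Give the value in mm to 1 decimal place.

T = A_s f_y = 6060 × 420 = 2545200 N = 2545.2 kN.
Setting C = 0.85 f'_c a b equal to T: a = 2545200/(0.85 × 46.5 × 445) = 144.7 mm.

a ≈ 144.7 mm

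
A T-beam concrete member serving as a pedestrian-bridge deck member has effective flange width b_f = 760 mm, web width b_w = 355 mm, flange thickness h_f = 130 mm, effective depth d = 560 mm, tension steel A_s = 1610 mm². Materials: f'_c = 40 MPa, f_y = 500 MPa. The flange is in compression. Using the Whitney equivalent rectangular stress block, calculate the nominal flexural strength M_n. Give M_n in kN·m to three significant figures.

Tension: T = A_s f_y = 1610 × 500 = 805000 N.
Try a within the flange: a = T/(0.85 f'_c b_f) = 805000/(0.85 × 40 × 760) = 31.15 mm.
Since a = 31.15 ≤ h_f = 130 mm, the stress block lies entirely in the flange; analyse as a rectangular beam of width b_f.
M_n = T(d − a/2) = 805000 × (560 − 15.575) = 438.26 × 10⁶ N·mm.
M_n = 438.26 kN·m.

M_n ≈ 438 kN·m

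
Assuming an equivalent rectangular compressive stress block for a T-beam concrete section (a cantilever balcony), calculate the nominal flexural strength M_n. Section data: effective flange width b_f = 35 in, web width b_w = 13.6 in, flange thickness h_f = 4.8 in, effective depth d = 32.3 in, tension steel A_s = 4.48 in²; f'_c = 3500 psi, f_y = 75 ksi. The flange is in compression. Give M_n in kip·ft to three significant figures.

M_n ≈ 859 kip·ft

Tension: T = A_s f_y = 4.48 × 75 = 336 kips.
Try a within the flange: a = T/(0.85 f'_c b_f) = 336/(0.85 × 3.5 × 35) = 3.227 in.
Since a = 3.227 ≤ h_f = 4.8 in, the stress block lies entirely in the flange; analyse as a rectangular beam of width b_f.
M_n = T(d − a/2) = 336 × (32.3 − 1.6135) = 10310.7 kip·in.
M_n = 10310.7/12 = 859.23 kip·ft.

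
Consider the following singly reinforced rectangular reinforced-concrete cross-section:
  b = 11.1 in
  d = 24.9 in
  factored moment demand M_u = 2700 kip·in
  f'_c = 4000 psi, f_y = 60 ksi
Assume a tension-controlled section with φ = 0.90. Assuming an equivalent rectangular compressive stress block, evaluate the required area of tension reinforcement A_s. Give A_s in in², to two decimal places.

A_s ≈ 2.16 in²

M_n = M_u/φ = 2700/0.90 = 3000 kip·in.
From M_n = 0.85 f'_c a b (d − a/2):
a = d − √(d² − 2M_n/(0.85 f'_c b)) = 24.9 − √(24.9² − 2 × 3000/(0.85 × 4 × 11.1)) = 3.428 in.
A_s = 0.85 f'_c a b / f_y = 0.85 × 4 × 3.428 × 11.1 / 60 = 2.156 in².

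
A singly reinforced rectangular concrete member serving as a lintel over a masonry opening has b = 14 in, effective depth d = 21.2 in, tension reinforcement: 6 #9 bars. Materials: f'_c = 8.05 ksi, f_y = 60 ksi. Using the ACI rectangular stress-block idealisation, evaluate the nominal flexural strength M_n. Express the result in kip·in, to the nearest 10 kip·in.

M_n ≈ 6960 kip·in

A_s = 6 × 1 = 6 in².
T = A_s f_y = 6 × 60 = 360 kips.
a = T/(0.85 f'_c b) = 360/(0.85 × 8.05 × 14) = 3.758 in.
M_n = T(d − a/2) = 360 × (21.2 − 1.879) = 6955.6 kip·in.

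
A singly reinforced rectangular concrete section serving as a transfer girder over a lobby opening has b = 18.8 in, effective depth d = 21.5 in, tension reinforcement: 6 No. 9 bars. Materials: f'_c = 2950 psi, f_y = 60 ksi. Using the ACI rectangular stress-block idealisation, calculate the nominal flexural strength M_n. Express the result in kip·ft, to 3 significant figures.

A_s = 6 × 1 = 6 in².
T = A_s f_y = 6 × 60 = 360 kips.
a = T/(0.85 f'_c b) = 360/(0.85 × 2.95 × 18.8) = 7.637 in.
M_n = T(d − a/2) = 360 × (21.5 − 3.8185) = 6365.3 kip·in = 6365.3/12 = 530.44 kip·ft.

M_n ≈ 530 kip·ft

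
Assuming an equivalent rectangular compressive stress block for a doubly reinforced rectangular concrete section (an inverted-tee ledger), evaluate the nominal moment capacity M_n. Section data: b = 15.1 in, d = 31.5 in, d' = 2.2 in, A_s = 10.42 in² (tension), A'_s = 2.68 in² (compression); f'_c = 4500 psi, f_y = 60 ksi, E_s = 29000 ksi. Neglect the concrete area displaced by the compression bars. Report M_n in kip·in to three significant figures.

Assume both steels yield.
a = (A_s − A'_s) f_y/(0.85 f'_c b) = (10.42 − 2.68) × 60/(0.85 × 4.5 × 15.1) = 8.041 in.
c = a/β₁ = 8.041/0.825 = 9.747 in; ε'_s = 0.003(c − d')/c = 0.0023 ≥ ε_y = 0.0021, so the compression steel yields.
M_n = (A_s − A'_s) f_y (d − a/2) + A'_s f_y (d − d') = 464.4 × (31.5 − 4.0205) + 160.8 × (31.5 − 2.2) = 12761.5 + 4711.4 = 17472.9 kip·in.

M_n ≈ 17500 kip·in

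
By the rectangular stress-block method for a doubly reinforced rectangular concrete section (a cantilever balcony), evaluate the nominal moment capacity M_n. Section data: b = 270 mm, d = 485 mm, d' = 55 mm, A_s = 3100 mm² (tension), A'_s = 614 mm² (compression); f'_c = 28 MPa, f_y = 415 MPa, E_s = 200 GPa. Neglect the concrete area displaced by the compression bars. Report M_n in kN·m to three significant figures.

Assume both tension and compression steel yield.
Net tension couple steel: A_s − A'_s = 2486 mm².
a = (A_s − A'_s) f_y / (0.85 f'_c b) = 1031690/(0.85 × 28 × 270) = 160.55 mm.
c = a/β₁ = 160.55/0.85 = 188.88 mm; ε'_s = 0.003(c − d')/c = 0.0021 ≥ f_y/E_s = 0.0021, so compression steel does yield.
M_n = (A_s − A'_s) f_y (d − a/2) + A'_s f_y (d − d') = [1031690 × (485 − 80.275) + 254810 × (485 − 55)] × 10⁻⁶ = 417.55 + 109.57 = 527.12 kN·m.

M_n ≈ 527 kN·m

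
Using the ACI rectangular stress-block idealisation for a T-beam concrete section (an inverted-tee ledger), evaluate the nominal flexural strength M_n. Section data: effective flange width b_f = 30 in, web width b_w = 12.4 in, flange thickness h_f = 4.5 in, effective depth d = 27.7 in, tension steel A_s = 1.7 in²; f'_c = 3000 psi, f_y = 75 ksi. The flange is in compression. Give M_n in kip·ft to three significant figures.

Tension: T = A_s f_y = 1.7 × 75 = 127.5 kips.
Try a within the flange: a = T/(0.85 f'_c b_f) = 127.5/(0.85 × 3 × 30) = 1.667 in.
Since a = 1.667 ≤ h_f = 4.5 in, the stress block lies entirely in the flange; analyse as a rectangular beam of width b_f.
M_n = T(d − a/2) = 127.5 × (27.7 − 0.8335) = 3425.5 kip·in.
M_n = 3425.5/12 = 285.46 kip·ft.

M_n ≈ 285 kip·ft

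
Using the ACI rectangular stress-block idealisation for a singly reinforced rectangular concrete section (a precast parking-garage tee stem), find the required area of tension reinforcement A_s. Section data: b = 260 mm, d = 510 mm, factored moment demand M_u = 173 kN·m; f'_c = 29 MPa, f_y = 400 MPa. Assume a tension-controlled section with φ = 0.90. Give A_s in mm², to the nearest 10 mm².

A_s ≈ 1000 mm²

M_n = M_u/φ = 173/0.90 = 192.222 kN·m.
With M_n = 0.85 f'_c a b (d − a/2), solve the quadratic for a:
a = d − √(d² − 2M_n/(0.85 f'_c b)) = 510 − √(510² − 2 × 192.222×10⁶/(0.85 × 29 × 260)) = 62.66 mm.
A_s = 0.85 f'_c a b / f_y = 0.85 × 29 × 62.66 × 260 / 400 = 1004.0 mm².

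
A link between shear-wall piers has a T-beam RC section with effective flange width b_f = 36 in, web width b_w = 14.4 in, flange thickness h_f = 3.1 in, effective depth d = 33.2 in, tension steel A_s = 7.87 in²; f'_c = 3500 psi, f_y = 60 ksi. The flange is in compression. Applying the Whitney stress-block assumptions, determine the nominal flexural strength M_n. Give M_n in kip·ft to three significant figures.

Tension: T = A_s f_y = 7.87 × 60 = 472.2 kips.
Try a within the flange: a = T/(0.85 f'_c b_f) = 472.2/(0.85 × 3.5 × 36) = 4.409 in.
a = 4.409 > h_f = 3.1 in: the block extends into the web. Split into flange-overhang and web parts.
C_f = 0.85 f'_c (b_f − b_w) h_f = 0.85 × 3.5 × (36 − 14.4) × 3.1 = 199.2 kips.
Remaining web compression depth: a_w = (T − C_f)/(0.85 f'_c b_w) = (472.2 − 199.2)/(0.85 × 3.5 × 14.4) = 6.373 in.
M_n = C_f(d − h_f/2) + (T − C_f)(d − a_w/2) = 199.2 × (33.2 − 1.55) + 273 × (33.2 − 3.1865) = 6304.7 + 8193.7 = 14498.4 kip·in.
M_n = 14498.4/12 = 1208.20 kip·ft.

M_n ≈ 1210 kip·ft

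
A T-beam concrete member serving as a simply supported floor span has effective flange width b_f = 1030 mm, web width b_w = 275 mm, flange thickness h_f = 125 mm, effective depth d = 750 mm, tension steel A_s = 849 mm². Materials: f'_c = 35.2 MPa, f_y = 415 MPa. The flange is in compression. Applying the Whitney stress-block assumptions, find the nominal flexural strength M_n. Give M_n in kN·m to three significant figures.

Tension: T = A_s f_y = 849 × 415 = 352335 N.
Try a within the flange: a = T/(0.85 f'_c b_f) = 352335/(0.85 × 35.2 × 1030) = 11.43 mm.
Since a = 11.43 ≤ h_f = 125 mm, the stress block lies entirely in the flange; analyse as a rectangular beam of width b_f.
M_n = T(d − a/2) = 352335 × (750 − 5.715) = 262.24 × 10⁶ N·mm.
M_n = 262.24 kN·m.

M_n ≈ 262 kN·m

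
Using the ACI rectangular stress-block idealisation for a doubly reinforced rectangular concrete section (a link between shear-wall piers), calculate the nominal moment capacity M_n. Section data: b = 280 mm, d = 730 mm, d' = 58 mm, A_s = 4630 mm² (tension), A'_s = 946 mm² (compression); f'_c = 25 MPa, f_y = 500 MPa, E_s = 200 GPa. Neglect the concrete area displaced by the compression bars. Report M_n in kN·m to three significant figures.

Assume both tension and compression steel yield.
Net tension couple steel: A_s − A'_s = 3684 mm².
a = (A_s − A'_s) f_y / (0.85 f'_c b) = 1842000/(0.85 × 25 × 280) = 309.58 mm.
c = a/β₁ = 309.58/0.85 = 364.21 mm; ε'_s = 0.003(c − d')/c = 0.0025 ≥ f_y/E_s = 0.0025, so compression steel does yield.
M_n = (A_s − A'_s) f_y (d − a/2) + A'_s f_y (d − d') = [1842000 × (730 − 154.79) + 473000 × (730 − 58)] × 10⁻⁶ = 1059.54 + 317.86 = 1377.40 kN·m.

M_n ≈ 1380 kN·m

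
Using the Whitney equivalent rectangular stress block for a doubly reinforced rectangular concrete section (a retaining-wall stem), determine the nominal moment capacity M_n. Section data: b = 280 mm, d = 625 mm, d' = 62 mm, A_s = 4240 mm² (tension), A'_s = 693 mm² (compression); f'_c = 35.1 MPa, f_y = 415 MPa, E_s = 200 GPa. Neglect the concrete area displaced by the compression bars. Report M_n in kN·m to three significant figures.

M_n ≈ 952 kN·m

Assume both tension and compression steel yield.
Net tension couple steel: A_s − A'_s = 3547 mm².
a = (A_s − A'_s) f_y / (0.85 f'_c b) = 1472005/(0.85 × 35.1 × 280) = 176.21 mm.
c = a/β₁ = 176.21/0.799 = 220.54 mm; ε'_s = 0.003(c − d')/c = 0.0022 ≥ f_y/E_s = 0.0021, so compression steel does yield.
M_n = (A_s − A'_s) f_y (d − a/2) + A'_s f_y (d − d') = [1472005 × (625 − 88.105) + 287595 × (625 − 62)] × 10⁻⁶ = 790.31 + 161.92 = 952.23 kN·m.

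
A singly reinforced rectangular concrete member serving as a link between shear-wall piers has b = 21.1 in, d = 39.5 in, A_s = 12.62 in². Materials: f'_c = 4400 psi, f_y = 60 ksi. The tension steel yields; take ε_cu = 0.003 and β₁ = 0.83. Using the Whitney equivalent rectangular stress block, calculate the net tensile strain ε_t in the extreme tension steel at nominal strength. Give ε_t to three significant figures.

ε_t ≈ 0.00725

a = A_s f_y/(0.85 f'_c b) = 9.595 in.
β₁ = 0.83, so c = a/β₁ = 9.595/0.83 = 11.560 in.
From the linear strain diagram with ε_cu = 0.003: ε_t = 0.003 (d − c)/c = 0.003 × (39.5 − 11.560)/11.560 = 0.00725.
Since ε_t ≥ 0.005, the section is tension-controlled.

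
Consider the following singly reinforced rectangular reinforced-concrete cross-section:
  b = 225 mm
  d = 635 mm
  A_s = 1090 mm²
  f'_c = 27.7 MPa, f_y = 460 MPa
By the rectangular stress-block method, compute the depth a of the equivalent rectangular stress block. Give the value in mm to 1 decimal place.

a ≈ 94.6 mm

T = A_s f_y = 1090 × 460 = 501400 N = 501.4 kN.
Setting C = 0.85 f'_c a b equal to T: a = 501400/(0.85 × 27.7 × 225) = 94.6 mm.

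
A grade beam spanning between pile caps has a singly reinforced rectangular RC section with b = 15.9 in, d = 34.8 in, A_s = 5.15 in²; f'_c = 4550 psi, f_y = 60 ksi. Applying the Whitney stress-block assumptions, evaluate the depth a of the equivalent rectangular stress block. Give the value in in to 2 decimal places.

T = A_s f_y = 5.15 × 60 = 309 kips.
a = T/(0.85 f'_c b) = 309/(0.85 × 4.55 × 15.9) = 5.02 in.

a ≈ 5.02 in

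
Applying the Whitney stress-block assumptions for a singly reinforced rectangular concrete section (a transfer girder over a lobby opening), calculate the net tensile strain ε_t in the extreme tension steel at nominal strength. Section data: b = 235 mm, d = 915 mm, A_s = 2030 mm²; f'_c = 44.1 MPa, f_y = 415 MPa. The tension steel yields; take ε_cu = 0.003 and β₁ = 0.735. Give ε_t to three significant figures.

a = A_s f_y/(0.85 f'_c b) = 95.64 mm.
β₁ = 0.735, so c = a/β₁ = 95.64/0.735 = 130.12 mm.
From the linear strain diagram with ε_cu = 0.003: ε_t = 0.003 (d − c)/c = 0.003 × (915 − 130.12)/130.12 = 0.0181.
Since ε_t ≥ 0.005, the section is tension-controlled.

ε_t ≈ 0.0181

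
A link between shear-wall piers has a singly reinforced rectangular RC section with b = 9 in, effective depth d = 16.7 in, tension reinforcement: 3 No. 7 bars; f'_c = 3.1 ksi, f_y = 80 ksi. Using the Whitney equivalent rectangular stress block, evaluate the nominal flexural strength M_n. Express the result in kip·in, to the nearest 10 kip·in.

M_n ≈ 1970 kip·in

A_s = 3 × 0.6 = 1.8 in².
T = A_s f_y = 1.8 × 80 = 144 kips.
a = T/(0.85 f'_c b) = 144/(0.85 × 3.1 × 9) = 6.072 in.
M_n = T(d − a/2) = 144 × (16.7 − 3.036) = 1967.6 kip·in.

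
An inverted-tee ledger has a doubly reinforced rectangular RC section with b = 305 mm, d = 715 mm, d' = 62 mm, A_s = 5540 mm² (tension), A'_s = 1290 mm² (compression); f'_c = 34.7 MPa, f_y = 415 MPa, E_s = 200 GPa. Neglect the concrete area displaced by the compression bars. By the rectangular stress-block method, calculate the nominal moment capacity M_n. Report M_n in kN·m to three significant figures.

Assume both tension and compression steel yield.
Net tension couple steel: A_s − A'_s = 4250 mm².
a = (A_s − A'_s) f_y / (0.85 f'_c b) = 1763750/(0.85 × 34.7 × 305) = 196.06 mm.
c = a/β₁ = 196.06/0.802 = 244.46 mm; ε'_s = 0.003(c − d')/c = 0.0022 ≥ f_y/E_s = 0.0021, so compression steel does yield.
M_n = (A_s − A'_s) f_y (d − a/2) + A'_s f_y (d − d') = [1763750 × (715 − 98.03) + 535350 × (715 − 62)] × 10⁻⁶ = 1088.18 + 349.58 = 1437.76 kN·m.

M_n ≈ 1440 kN·m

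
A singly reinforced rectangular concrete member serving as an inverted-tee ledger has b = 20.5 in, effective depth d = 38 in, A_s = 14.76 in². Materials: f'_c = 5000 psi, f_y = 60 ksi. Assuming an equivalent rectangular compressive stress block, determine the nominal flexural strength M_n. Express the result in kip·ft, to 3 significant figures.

T = A_s f_y = 14.76 × 60 = 885.6 kips.
a = T/(0.85 f'_c b) = 885.6/(0.85 × 5 × 20.5) = 10.165 in.
M_n = T(d − a/2) = 885.6 × (38 − 5.0825) = 29151.7 kip·in = 29151.7/12 = 2429.31 kip·ft.

M_n ≈ 2430 kip·ft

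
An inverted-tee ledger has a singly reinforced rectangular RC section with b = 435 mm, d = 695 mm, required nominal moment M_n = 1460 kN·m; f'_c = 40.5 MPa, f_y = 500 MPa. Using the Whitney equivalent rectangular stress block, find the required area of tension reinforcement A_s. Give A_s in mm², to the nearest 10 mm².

A_s ≈ 4740 mm²

With M_n = 0.85 f'_c a b (d − a/2), solve the quadratic for a:
a = d − √(d² − 2M_n/(0.85 f'_c b)) = 695 − √(695² − 2 × 1460×10⁶/(0.85 × 40.5 × 435)) = 158.31 mm.
A_s = 0.85 f'_c a b / f_y = 0.85 × 40.5 × 158.31 × 435 / 500 = 4741.3 mm².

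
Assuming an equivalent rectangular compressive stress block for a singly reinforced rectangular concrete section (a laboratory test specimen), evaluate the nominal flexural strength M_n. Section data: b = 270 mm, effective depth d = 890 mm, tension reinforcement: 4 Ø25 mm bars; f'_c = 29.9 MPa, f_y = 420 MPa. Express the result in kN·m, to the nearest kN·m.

A_s = 4 × 491 = 1964 mm².
T = A_s f_y = 1964 × 420 = 824880 N = 824.88 kN.
From C = T: a = T/(0.85 f'_c b) = 824880/(0.85 × 29.9 × 270) = 120.21 mm.
M_n = T(d − a/2) = 824.88 kN × (890 − 60.105) mm = 684.56 kN·m.

M_n ≈ 685 kN·m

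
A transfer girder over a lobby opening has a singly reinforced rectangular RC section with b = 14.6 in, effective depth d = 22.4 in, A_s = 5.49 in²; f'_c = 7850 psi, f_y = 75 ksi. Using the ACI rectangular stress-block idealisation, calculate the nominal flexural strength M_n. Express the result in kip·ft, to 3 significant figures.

T = A_s f_y = 5.49 × 75 = 411.75 kips.
a = T/(0.85 f'_c b) = 411.75/(0.85 × 7.85 × 14.6) = 4.227 in.
M_n = T(d − a/2) = 411.75 × (22.4 − 2.1135) = 8353.0 kip·in = 8353.0/12 = 696.08 kip·ft.

M_n ≈ 696 kip·ft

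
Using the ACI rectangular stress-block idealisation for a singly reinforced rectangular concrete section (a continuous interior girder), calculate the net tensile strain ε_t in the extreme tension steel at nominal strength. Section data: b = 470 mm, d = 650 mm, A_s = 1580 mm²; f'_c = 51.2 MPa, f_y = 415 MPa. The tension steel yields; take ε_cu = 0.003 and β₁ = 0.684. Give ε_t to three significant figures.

ε_t ≈ 0.0386

a = A_s f_y/(0.85 f'_c b) = 32.06 mm.
β₁ = 0.684, so c = a/β₁ = 32.06/0.684 = 46.87 mm.
From the linear strain diagram with ε_cu = 0.003: ε_t = 0.003 (d − c)/c = 0.003 × (650 − 46.87)/46.87 = 0.0386.
Since ε_t ≥ 0.005, the section is tension-controlled.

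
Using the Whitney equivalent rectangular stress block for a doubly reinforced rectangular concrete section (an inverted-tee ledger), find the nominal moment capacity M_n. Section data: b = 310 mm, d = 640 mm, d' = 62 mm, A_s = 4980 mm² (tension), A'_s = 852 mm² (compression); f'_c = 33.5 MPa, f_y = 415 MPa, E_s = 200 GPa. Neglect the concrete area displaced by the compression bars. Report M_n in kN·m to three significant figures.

Assume both tension and compression steel yield.
Net tension couple steel: A_s − A'_s = 4128 mm².
a = (A_s − A'_s) f_y / (0.85 f'_c b) = 1713120/(0.85 × 33.5 × 310) = 194.07 mm.
c = a/β₁ = 194.07/0.811 = 239.30 mm; ε'_s = 0.003(c − d')/c = 0.0022 ≥ f_y/E_s = 0.0021, so compression steel does yield.
M_n = (A_s − A'_s) f_y (d − a/2) + A'_s f_y (d − d') = [1713120 × (640 − 97.035) + 353580 × (640 − 62)] × 10⁻⁶ = 930.16 + 204.37 = 1134.53 kN·m.

M_n ≈ 1130 kN·m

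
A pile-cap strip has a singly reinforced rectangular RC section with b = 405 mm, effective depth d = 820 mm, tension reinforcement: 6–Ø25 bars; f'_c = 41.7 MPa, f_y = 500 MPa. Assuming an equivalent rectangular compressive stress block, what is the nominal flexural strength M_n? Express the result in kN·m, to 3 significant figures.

A_s = 6 × 491 = 2946 mm².
T = A_s f_y = 2946 × 500 = 1473000 N = 1473 kN.
From C = T: a = T/(0.85 f'_c b) = 1473000/(0.85 × 41.7 × 405) = 102.61 mm.
M_n = T(d − a/2) = 1473 kN × (820 − 51.305) mm = 1132.29 kN·m.

M_n ≈ 1130 kN·m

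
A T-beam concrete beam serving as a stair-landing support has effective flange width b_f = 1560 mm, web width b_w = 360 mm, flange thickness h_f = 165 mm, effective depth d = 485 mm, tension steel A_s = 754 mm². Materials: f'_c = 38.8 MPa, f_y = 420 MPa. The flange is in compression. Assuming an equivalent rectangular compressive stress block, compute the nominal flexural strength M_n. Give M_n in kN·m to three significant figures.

Tension: T = A_s f_y = 754 × 420 = 316680 N.
Try a within the flange: a = T/(0.85 f'_c b_f) = 316680/(0.85 × 38.8 × 1560) = 6.16 mm.
Since a = 6.16 ≤ h_f = 165 mm, the stress block lies entirely in the flange; analyse as a rectangular beam of width b_f.
M_n = T(d − a/2) = 316680 × (485 − 3.08) = 152.61 × 10⁶ N·mm.
M_n = 152.61 kN·m.

M_n ≈ 153 kN·m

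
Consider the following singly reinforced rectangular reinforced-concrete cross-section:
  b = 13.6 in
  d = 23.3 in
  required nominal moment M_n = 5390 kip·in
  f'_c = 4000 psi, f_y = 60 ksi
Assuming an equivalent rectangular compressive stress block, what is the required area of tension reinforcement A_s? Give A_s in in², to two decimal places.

A_s ≈ 4.39 in²

From M_n = 0.85 f'_c a b (d − a/2):
a = d − √(d² − 2M_n/(0.85 f'_c b)) = 23.3 − √(23.3² − 2 × 5390/(0.85 × 4 × 13.6)) = 5.700 in.
A_s = 0.85 f'_c a b / f_y = 0.85 × 4 × 5.700 × 13.6 / 60 = 4.393 in².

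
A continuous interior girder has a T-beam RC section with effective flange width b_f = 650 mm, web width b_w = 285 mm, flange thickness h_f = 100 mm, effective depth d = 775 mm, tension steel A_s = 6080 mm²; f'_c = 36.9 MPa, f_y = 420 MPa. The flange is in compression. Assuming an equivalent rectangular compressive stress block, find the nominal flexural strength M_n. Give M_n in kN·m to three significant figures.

M_n ≈ 1810 kN·m

Tension: T = A_s f_y = 6080 × 420 = 2553600 N.
Try a within the flange: a = T/(0.85 f'_c b_f) = 2553600/(0.85 × 36.9 × 650) = 125.25 mm.
a = 125.25 > h_f = 100 mm: the block extends into the web. Split into flange-overhang and web parts.
C_f = 0.85 f'_c (b_f − b_w) h_f = 0.85 × 36.9 × (650 − 285) × 100 = 1144823 N.
Remaining web compression depth: a_w = (T − C_f)/(0.85 f'_c b_w) = (2553600 − 1144823)/(0.85 × 36.9 × 285) = 157.60 mm.
M_n = C_f(d − h_f/2) + (T − C_f)(d − a_w/2) = 1144823 × (775 − 50) + 1408777 × (775 − 78.8) = 830.00 + 980.79 = 1810.79 × 10⁶ N·mm.
M_n = 1810.79 kN·m.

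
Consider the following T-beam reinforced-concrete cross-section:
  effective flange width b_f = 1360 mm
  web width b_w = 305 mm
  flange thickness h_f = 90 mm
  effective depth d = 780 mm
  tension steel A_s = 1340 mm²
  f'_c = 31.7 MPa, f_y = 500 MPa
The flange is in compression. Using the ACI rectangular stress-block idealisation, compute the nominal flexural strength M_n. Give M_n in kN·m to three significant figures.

Tension: T = A_s f_y = 1340 × 500 = 670000 N.
Try a within the flange: a = T/(0.85 f'_c b_f) = 670000/(0.85 × 31.7 × 1360) = 18.28 mm.
Since a = 18.28 ≤ h_f = 90 mm, the stress block lies entirely in the flange; analyse as a rectangular beam of width b_f.
M_n = T(d − a/2) = 670000 × (780 − 9.14) = 516.48 × 10⁶ N·mm.
M_n = 516.48 kN·m.

M_n ≈ 516 kN·m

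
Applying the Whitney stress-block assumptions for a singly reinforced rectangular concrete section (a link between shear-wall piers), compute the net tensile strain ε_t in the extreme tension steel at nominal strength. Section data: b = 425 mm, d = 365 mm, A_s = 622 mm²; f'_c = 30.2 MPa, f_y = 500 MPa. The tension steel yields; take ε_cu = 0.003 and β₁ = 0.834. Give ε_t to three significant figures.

a = A_s f_y/(0.85 f'_c b) = 28.51 mm.
β₁ = 0.834, so c = a/β₁ = 28.51/0.834 = 34.18 mm.
From the linear strain diagram with ε_cu = 0.003: ε_t = 0.003 (d − c)/c = 0.003 × (365 − 34.18)/34.18 = 0.0290.
Since ε_t ≥ 0.005, the section is tension-controlled.

ε_t ≈ 0.0290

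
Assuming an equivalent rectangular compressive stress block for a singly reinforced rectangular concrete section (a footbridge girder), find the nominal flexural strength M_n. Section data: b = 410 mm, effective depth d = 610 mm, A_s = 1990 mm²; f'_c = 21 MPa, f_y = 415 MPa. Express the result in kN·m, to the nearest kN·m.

T = A_s f_y = 1990 × 415 = 825850 N = 825.85 kN.
From C = T: a = T/(0.85 f'_c b) = 825850/(0.85 × 21 × 410) = 112.84 mm.
M_n = T(d − a/2) = 825.85 kN × (610 − 56.42) mm = 457.17 kN·m.

M_n ≈ 457 kN·m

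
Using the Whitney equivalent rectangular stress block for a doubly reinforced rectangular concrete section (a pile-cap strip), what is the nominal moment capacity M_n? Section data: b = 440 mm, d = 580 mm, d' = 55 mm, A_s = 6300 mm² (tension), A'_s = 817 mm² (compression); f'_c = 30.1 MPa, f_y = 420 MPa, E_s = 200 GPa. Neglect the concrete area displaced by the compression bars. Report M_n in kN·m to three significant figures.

Assume both tension and compression steel yield.
Net tension couple steel: A_s − A'_s = 5483 mm².
a = (A_s − A'_s) f_y / (0.85 f'_c b) = 2302860/(0.85 × 30.1 × 440) = 204.56 mm.
c = a/β₁ = 204.56/0.835 = 244.98 mm; ε'_s = 0.003(c − d')/c = 0.0023 ≥ f_y/E_s = 0.0021, so compression steel does yield.
M_n = (A_s − A'_s) f_y (d − a/2) + A'_s f_y (d − d') = [2302860 × (580 − 102.28) + 343140 × (580 − 55)] × 10⁻⁶ = 1100.12 + 180.15 = 1280.27 kN·m.

M_n ≈ 1280 kN·m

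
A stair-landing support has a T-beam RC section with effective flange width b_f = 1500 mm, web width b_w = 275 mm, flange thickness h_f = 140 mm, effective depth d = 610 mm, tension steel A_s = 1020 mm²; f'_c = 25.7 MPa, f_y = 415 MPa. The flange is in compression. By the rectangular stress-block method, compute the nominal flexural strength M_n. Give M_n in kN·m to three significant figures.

Tension: T = A_s f_y = 1020 × 415 = 423300 N.
Try a within the flange: a = T/(0.85 f'_c b_f) = 423300/(0.85 × 25.7 × 1500) = 12.92 mm.
Since a = 12.92 ≤ h_f = 140 mm, the stress block lies entirely in the flange; analyse as a rectangular beam of width b_f.
M_n = T(d − a/2) = 423300 × (610 − 6.46) = 255.48 × 10⁶ N·mm.
M_n = 255.48 kN·m.

M_n ≈ 255 kN·m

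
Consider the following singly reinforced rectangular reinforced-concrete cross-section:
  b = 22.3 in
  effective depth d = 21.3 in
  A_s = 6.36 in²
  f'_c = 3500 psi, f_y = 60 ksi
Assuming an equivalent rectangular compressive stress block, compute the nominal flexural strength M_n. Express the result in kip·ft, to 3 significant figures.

T = A_s f_y = 6.36 × 60 = 381.6 kips.
a = T/(0.85 f'_c b) = 381.6/(0.85 × 3.5 × 22.3) = 5.752 in.
M_n = T(d − a/2) = 381.6 × (21.3 − 2.876) = 7030.6 kip·in = 7030.6/12 = 585.88 kip·ft.

M_n ≈ 586 kip·ft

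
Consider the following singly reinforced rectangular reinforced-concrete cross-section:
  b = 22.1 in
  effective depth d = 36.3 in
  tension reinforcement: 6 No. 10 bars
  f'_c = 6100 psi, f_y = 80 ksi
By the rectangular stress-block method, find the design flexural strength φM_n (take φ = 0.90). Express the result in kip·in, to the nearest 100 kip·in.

φM_n ≈ 18500 kip·in

A_s = 6 × 1.27 = 7.62 in².
T = A_s f_y = 7.62 × 80 = 609.6 kips.
a = T/(0.85 f'_c b) = 609.6/(0.85 × 6.1 × 22.1) = 5.320 in.
M_n = T(d − a/2) = 609.6 × (36.3 − 2.66) = 20506.9 kip·in.
φM_n = 0.90 × 20506.9 = 18456.2 kip·in.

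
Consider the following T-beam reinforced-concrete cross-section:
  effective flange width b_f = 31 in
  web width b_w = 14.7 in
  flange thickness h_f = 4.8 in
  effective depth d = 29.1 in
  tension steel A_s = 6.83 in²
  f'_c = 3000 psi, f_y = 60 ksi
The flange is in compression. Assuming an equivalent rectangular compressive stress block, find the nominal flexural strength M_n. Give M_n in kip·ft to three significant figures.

Tension: T = A_s f_y = 6.83 × 60 = 409.8 kips.
Try a within the flange: a = T/(0.85 f'_c b_f) = 409.8/(0.85 × 3 × 31) = 5.184 in.
a = 5.184 > h_f = 4.8 in: the block extends into the web. Split into flange-overhang and web parts.
C_f = 0.85 f'_c (b_f − b_w) h_f = 0.85 × 3 × (31 − 14.7) × 4.8 = 199.5 kips.
Remaining web compression depth: a_w = (T − C_f)/(0.85 f'_c b_w) = (409.8 − 199.5)/(0.85 × 3 × 14.7) = 5.610 in.
M_n = C_f(d − h_f/2) + (T − C_f)(d − a_w/2) = 199.5 × (29.1 − 2.4) + 210.3 × (29.1 − 2.805) = 5326.7 + 5529.8 = 10856.5 kip·in.
M_n = 10856.5/12 = 904.71 kip·ft.

M_n ≈ 905 kip·ft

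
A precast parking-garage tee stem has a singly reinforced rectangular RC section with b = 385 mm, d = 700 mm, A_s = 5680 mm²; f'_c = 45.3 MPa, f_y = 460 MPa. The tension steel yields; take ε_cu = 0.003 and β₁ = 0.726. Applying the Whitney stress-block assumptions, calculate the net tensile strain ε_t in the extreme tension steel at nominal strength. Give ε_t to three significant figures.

a = A_s f_y/(0.85 f'_c b) = 176.25 mm.
β₁ = 0.726, so c = a/β₁ = 176.25/0.726 = 242.77 mm.
From the linear strain diagram with ε_cu = 0.003: ε_t = 0.003 (d − c)/c = 0.003 × (700 − 242.77)/242.77 = 0.00565.
Since ε_t ≥ 0.005, the section is tension-controlled.

ε_t ≈ 0.00565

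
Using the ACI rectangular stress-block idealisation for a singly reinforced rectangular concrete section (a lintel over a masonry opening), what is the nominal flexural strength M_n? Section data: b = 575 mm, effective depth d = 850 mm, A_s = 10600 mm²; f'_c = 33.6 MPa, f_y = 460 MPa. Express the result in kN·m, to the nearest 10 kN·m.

T = A_s f_y = 10600 × 460 = 4876000 N = 4876 kN.
From C = T: a = T/(0.85 f'_c b) = 4876000/(0.85 × 33.6 × 575) = 296.92 mm.
M_n = T(d − a/2) = 4876 kN × (850 − 148.46) mm = 3420.71 kN·m.

M_n ≈ 3420 kN·m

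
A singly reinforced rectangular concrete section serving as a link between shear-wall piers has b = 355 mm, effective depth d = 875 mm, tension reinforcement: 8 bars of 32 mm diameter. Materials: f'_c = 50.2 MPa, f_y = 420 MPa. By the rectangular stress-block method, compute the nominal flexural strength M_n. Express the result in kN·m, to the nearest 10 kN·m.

A_s = 8 × 804 = 6432 mm².
T = A_s f_y = 6432 × 420 = 2701440 N = 2701.44 kN.
From C = T: a = T/(0.85 f'_c b) = 2701440/(0.85 × 50.2 × 355) = 178.34 mm.
M_n = T(d − a/2) = 2701.44 kN × (875 − 89.17) mm = 2122.87 kN·m.

M_n ≈ 2120 kN·m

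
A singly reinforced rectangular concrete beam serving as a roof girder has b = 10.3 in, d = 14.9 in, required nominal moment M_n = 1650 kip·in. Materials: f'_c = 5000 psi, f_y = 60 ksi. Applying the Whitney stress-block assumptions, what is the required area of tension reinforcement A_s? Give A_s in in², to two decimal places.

A_s ≈ 2.04 in²

From M_n = 0.85 f'_c a b (d − a/2):
a = d − √(d² − 2M_n/(0.85 f'_c b)) = 14.9 − √(14.9² − 2 × 1650/(0.85 × 5 × 10.3)) = 2.791 in.
A_s = 0.85 f'_c a b / f_y = 0.85 × 5 × 2.791 × 10.3 / 60 = 2.036 in².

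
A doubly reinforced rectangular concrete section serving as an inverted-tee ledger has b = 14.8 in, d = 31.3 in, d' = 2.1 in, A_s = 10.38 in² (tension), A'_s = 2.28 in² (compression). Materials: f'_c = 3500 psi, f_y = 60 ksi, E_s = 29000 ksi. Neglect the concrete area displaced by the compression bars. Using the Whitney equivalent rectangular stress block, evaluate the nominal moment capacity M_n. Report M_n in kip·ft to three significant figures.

Assume both steels yield.
a = (A_s − A'_s) f_y/(0.85 f'_c b) = (10.38 − 2.28) × 60/(0.85 × 3.5 × 14.8) = 11.038 in.
c = a/β₁ = 11.038/0.85 = 12.986 in; ε'_s = 0.003(c − d')/c = 0.0025 ≥ ε_y = 0.0021, so the compression steel yields.
M_n = (A_s − A'_s) f_y (d − a/2) + A'_s f_y (d − d') = 486 × (31.3 − 5.519) + 136.8 × (31.3 − 2.1) = 12529.6 + 3994.6 = 16524.2 kip·in = 16524.2/12 = 1377.02 kip·ft.

M_n ≈ 1380 kip·ft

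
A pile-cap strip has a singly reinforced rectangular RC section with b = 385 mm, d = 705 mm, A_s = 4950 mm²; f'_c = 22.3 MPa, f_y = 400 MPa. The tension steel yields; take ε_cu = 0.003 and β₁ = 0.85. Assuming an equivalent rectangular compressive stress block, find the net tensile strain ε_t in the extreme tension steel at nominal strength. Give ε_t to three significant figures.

a = A_s f_y/(0.85 f'_c b) = 271.32 mm.
β₁ = 0.85, so c = a/β₁ = 271.32/0.85 = 319.20 mm.
From the linear strain diagram with ε_cu = 0.003: ε_t = 0.003 (d − c)/c = 0.003 × (705 − 319.20)/319.20 = 0.00363.
ε_t < 0.004 — the section is over-reinforced for flexure under ACI limits.

ε_t ≈ 0.00363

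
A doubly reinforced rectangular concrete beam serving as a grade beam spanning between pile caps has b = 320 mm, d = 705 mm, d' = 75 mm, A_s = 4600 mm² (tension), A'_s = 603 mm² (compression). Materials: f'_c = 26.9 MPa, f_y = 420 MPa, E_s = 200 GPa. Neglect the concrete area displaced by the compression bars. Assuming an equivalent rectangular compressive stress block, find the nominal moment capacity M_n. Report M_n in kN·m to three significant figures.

M_n ≈ 1150 kN·m

Assume both tension and compression steel yield.
Net tension couple steel: A_s − A'_s = 3997 mm².
a = (A_s − A'_s) f_y / (0.85 f'_c b) = 1678740/(0.85 × 26.9 × 320) = 229.44 mm.
c = a/β₁ = 229.44/0.85 = 269.93 mm; ε'_s = 0.003(c − d')/c = 0.0022 ≥ f_y/E_s = 0.0021, so compression steel does yield.
M_n = (A_s − A'_s) f_y (d − a/2) + A'_s f_y (d − d') = [1678740 × (705 − 114.72) + 253260 × (705 − 75)] × 10⁻⁶ = 990.93 + 159.55 = 1150.48 kN·m.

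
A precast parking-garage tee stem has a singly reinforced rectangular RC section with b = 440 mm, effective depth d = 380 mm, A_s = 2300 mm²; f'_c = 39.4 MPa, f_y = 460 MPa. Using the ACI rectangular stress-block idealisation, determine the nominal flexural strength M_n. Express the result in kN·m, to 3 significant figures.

T = A_s f_y = 2300 × 460 = 1058000 N = 1058 kN.
From C = T: a = T/(0.85 f'_c b) = 1058000/(0.85 × 39.4 × 440) = 71.80 mm.
M_n = T(d − a/2) = 1058 kN × (380 − 35.9) mm = 364.06 kN·m.

M_n ≈ 364 kN·m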